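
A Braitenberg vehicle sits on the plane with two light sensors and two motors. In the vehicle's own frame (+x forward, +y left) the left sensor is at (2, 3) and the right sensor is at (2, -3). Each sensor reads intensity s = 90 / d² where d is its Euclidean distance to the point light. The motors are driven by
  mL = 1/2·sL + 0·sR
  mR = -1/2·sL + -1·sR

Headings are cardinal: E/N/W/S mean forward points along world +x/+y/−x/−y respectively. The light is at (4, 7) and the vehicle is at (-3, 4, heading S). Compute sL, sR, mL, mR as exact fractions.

90/41 18/25 45/41 -1863/1025

left sensor world pos  = (0, 2); dL² = 41
right sensor world pos = (-6, 2); dR² = 125
sL = 90/41 = 90/41
sR = 90/125 = 18/25
mL = 1/2·sL + 0·sR = 45/41
mR = -1/2·sL + -1·sR = -1863/1025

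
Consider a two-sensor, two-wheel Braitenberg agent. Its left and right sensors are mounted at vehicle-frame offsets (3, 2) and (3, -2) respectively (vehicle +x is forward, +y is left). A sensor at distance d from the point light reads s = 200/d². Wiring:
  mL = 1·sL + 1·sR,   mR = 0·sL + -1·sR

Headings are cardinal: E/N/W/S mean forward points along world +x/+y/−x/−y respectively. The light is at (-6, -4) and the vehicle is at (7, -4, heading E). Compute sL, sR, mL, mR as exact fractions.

10/13 10/13 20/13 -10/13

left sensor world pos  = (10, -2); dL² = 260
right sensor world pos = (10, -6); dR² = 260
sL = 200/260 = 10/13
sR = 200/260 = 10/13
mL = 1·sL + 1·sR = 20/13
mR = 0·sL + -1·sR = -10/13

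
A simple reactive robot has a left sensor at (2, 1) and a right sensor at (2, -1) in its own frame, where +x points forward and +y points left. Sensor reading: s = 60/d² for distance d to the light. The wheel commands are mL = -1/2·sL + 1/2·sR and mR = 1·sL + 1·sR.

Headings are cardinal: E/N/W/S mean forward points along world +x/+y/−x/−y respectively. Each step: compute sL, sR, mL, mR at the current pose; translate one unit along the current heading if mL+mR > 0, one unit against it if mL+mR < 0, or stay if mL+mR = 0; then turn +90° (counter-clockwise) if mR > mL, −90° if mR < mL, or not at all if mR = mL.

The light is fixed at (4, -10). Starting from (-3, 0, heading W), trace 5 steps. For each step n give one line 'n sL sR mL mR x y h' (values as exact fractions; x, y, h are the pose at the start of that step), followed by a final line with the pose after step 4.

0 10/27 30/101 -100/2727 1820/2727 -3 0 W
1 60/113 12/29 -192/3277 3096/3277 -4 0 S
2 15/34 3/5 27/340 177/170 -4 -1 E
3 12/37 60/157 168/5809 4104/5809 -3 -1 N
4 10/27 30/101 -100/2727 1820/2727 -3 0 W
final -4 0 S

n=0: pose=(-3,0,W); sL=10/27, sR=30/101; mL=-100/2727, mR=1820/2727; mL+mR=1720/2727 → advance +1; mR−mL=640/909 → turn +1·90°
n=1: pose=(-4,0,S); sL=60/113, sR=12/29; mL=-192/3277, mR=3096/3277; mL+mR=2904/3277 → advance +1; mR−mL=3288/3277 → turn +1·90°
n=2: pose=(-4,-1,E); sL=15/34, sR=3/5; mL=27/340, mR=177/170; mL+mR=381/340 → advance +1; mR−mL=327/340 → turn +1·90°
n=3: pose=(-3,-1,N); sL=12/37, sR=60/157; mL=168/5809, mR=4104/5809; mL+mR=4272/5809 → advance +1; mR−mL=3936/5809 → turn +1·90°
n=4: pose=(-3,0,W); sL=10/27, sR=30/101; mL=-100/2727, mR=1820/2727; mL+mR=1720/2727 → advance +1; mR−mL=640/909 → turn +1·90°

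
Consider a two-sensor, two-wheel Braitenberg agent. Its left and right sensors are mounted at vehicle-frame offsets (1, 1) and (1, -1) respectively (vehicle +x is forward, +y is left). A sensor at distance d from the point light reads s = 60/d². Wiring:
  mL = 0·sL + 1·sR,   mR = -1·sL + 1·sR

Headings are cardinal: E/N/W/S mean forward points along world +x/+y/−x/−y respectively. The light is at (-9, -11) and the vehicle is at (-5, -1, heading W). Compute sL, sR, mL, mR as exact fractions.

2/3 6/13 6/13 -8/39

left sensor world pos  = (-6, -2); dL² = 90
right sensor world pos = (-6, 0); dR² = 130
sL = 60/90 = 2/3
sR = 60/130 = 6/13
mL = 0·sL + 1·sR = 6/13
mR = -1·sL + 1·sR = -8/39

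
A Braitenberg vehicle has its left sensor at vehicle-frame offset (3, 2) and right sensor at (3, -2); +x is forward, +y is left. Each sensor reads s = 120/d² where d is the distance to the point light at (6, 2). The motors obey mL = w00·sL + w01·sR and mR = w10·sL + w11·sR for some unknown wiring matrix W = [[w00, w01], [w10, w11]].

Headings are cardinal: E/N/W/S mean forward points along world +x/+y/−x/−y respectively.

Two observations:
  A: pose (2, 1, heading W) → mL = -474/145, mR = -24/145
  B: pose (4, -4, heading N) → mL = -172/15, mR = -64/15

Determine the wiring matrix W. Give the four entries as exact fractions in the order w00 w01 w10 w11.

-1 -1/2 1/2 -1/2

obs A: pose=(2,1,W) → sL=60/29, sR=12/5, mL=-474/145, mR=-24/145
obs B: pose=(4,-4,N) → sL=24/5, sR=40/3, mL=-172/15, mR=-64/15
sensor matrix S = [[60/29, 12/5], [24/5, 40/3]]; det S = 11648/725
solve [mL_A; mL_B] = S·[w00; w01] and [mR_A; mR_B] = S·[w10; w11]:
  w00 = -1, w01 = -1/2, w10 = 1/2, w11 = -1/2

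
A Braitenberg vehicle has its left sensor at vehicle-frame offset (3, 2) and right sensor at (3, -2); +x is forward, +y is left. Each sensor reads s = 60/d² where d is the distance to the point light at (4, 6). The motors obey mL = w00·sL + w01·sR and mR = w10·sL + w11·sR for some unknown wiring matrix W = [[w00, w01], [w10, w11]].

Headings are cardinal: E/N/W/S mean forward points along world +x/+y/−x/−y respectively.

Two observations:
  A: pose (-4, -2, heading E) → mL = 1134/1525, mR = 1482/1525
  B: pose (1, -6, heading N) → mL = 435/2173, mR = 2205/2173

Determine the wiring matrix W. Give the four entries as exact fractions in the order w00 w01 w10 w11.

obs A: pose=(-4,-2,E) → sL=60/61, sR=12/25, mL=1134/1525, mR=1482/1525
obs B: pose=(1,-6,N) → sL=30/53, sR=30/41, mL=435/2173, mR=2205/2173
sensor matrix S = [[60/61, 12/25], [30/53, 30/41]]; det S = 296928/662765
solve [mL_A; mL_B] = S·[w00; w01] and [mR_A; mR_B] = S·[w10; w11]:
  w00 = 1, w01 = -1/2, w10 = 1/2, w11 = 1

1 -1/2 1/2 1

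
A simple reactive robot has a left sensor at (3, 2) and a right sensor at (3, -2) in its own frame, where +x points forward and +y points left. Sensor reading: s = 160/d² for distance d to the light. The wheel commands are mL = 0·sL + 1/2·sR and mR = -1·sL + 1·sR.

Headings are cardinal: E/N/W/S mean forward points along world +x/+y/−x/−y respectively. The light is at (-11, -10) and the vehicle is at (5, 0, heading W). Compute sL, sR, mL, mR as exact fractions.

left sensor world pos  = (2, -2); dL² = 233
right sensor world pos = (2, 2); dR² = 313
sL = 160/233 = 160/233
sR = 160/313 = 160/313
mL = 0·sL + 1/2·sR = 80/313
mR = -1·sL + 1·sR = -12800/72929

160/233 160/313 80/313 -12800/72929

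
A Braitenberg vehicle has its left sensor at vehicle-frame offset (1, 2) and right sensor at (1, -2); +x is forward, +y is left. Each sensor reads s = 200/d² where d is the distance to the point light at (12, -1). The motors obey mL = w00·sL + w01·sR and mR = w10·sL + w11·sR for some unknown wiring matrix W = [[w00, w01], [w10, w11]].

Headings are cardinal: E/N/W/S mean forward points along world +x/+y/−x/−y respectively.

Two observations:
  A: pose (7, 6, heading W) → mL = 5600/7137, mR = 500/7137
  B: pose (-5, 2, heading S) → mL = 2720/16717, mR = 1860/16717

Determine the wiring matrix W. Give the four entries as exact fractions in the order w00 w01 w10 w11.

obs A: pose=(7,6,W) → sL=200/61, sR=200/117, mL=5600/7137, mR=500/7137
obs B: pose=(-5,2,S) → sL=200/229, sR=40/73, mL=2720/16717, mR=1860/16717
sensor matrix S = [[200/61, 200/117], [200/229, 40/73]]; det S = 36224000/119309229
solve [mL_A; mL_B] = S·[w00; w01] and [mR_A; mR_B] = S·[w10; w11]:
  w00 = 1/2, w01 = -1/2, w10 = -1/2, w11 = 1

1/2 -1/2 -1/2 1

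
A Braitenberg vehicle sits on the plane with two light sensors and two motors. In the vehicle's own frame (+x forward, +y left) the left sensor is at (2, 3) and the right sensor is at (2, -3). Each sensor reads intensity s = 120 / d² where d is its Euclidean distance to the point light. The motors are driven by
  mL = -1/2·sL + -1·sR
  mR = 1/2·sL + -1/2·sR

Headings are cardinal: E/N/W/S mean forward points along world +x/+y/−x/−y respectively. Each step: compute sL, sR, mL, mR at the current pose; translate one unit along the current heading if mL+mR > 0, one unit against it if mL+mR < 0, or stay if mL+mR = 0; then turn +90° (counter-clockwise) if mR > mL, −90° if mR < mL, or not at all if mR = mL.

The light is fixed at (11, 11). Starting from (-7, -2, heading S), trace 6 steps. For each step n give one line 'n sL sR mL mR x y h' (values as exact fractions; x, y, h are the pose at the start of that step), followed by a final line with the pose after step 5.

0 4/15 20/111 -58/185 8/185 -7 -2 S
1 120/337 120/481 -69300/162097 8640/162097 -7 -1 E
2 15/73 30/89 -5715/12994 -855/12994 -8 -1 N
3 120/697 120/541 -116100/377077 -9360/377077 -8 -2 W
4 4/15 20/111 -58/185 8/185 -7 -2 S
5 120/337 120/481 -69300/162097 8640/162097 -7 -1 E
final -8 -1 N

n=0: pose=(-7,-2,S); sL=4/15, sR=20/111; mL=-58/185, mR=8/185; mL+mR=-10/37 → advance -1; mR−mL=66/185 → turn +1·90°
n=1: pose=(-7,-1,E); sL=120/337, sR=120/481; mL=-69300/162097, mR=8640/162097; mL+mR=-180/481 → advance -1; mR−mL=77940/162097 → turn +1·90°
n=2: pose=(-8,-1,N); sL=15/73, sR=30/89; mL=-5715/12994, mR=-855/12994; mL+mR=-45/89 → advance -1; mR−mL=2430/6497 → turn +1·90°
n=3: pose=(-8,-2,W); sL=120/697, sR=120/541; mL=-116100/377077, mR=-9360/377077; mL+mR=-180/541 → advance -1; mR−mL=106740/377077 → turn +1·90°
n=4: pose=(-7,-2,S); sL=4/15, sR=20/111; mL=-58/185, mR=8/185; mL+mR=-10/37 → advance -1; mR−mL=66/185 → turn +1·90°
n=5: pose=(-7,-1,E); sL=120/337, sR=120/481; mL=-69300/162097, mR=8640/162097; mL+mR=-180/481 → advance -1; mR−mL=77940/162097 → turn +1·90°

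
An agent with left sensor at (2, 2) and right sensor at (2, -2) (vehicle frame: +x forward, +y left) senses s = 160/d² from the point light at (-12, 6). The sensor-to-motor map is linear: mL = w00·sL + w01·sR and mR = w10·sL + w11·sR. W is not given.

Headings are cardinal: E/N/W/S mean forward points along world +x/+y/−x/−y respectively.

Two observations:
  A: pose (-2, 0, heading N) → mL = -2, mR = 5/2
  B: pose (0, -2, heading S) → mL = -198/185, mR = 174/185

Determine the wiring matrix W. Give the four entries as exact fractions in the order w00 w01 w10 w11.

obs A: pose=(-2,0,N) → sL=2, sR=1, mL=-2, mR=5/2
obs B: pose=(0,-2,S) → sL=20/37, sR=4/5, mL=-198/185, mR=174/185
sensor matrix S = [[2, 1], [20/37, 4/5]]; det S = 196/185
solve [mL_A; mL_B] = S·[w00; w01] and [mR_A; mR_B] = S·[w10; w11]:
  w00 = -1/2, w01 = -1, w10 = 1, w11 = 1/2

-1/2 -1 1 1/2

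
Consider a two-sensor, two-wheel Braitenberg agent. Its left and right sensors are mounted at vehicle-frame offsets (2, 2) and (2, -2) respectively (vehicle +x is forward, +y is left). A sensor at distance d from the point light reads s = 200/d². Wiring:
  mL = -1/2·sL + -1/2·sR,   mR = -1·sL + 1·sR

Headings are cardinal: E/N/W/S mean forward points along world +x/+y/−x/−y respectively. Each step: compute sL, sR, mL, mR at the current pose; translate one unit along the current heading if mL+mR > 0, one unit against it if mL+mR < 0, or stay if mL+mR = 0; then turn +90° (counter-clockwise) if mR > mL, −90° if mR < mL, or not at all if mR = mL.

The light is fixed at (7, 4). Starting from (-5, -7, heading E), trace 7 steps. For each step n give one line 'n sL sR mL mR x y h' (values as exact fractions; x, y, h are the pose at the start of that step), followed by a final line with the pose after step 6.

n=0: pose=(-5,-7,E); sL=200/181, sR=200/269; mL=-45000/48689, mR=-17600/48689; mL+mR=-62600/48689 → advance -1; mR−mL=27400/48689 → turn +1·90°
n=1: pose=(-6,-7,N); sL=100/153, sR=100/101; mL=-12700/15453, mR=5200/15453; mL+mR=-2500/5151 → advance -1; mR−mL=17900/15453 → turn +1·90°
n=2: pose=(-6,-8,W); sL=200/421, sR=8/13; mL=-2984/5473, mR=768/5473; mL+mR=-2216/5473 → advance -1; mR−mL=3752/5473 → turn +1·90°
n=3: pose=(-5,-8,S); sL=25/37, sR=25/49; mL=-1075/1813, mR=-300/1813; mL+mR=-1375/1813 → advance -1; mR−mL=775/1813 → turn +1·90°
n=4: pose=(-5,-7,E); sL=200/181, sR=200/269; mL=-45000/48689, mR=-17600/48689; mL+mR=-62600/48689 → advance -1; mR−mL=27400/48689 → turn +1·90°
n=5: pose=(-6,-7,N); sL=100/153, sR=100/101; mL=-12700/15453, mR=5200/15453; mL+mR=-2500/5151 → advance -1; mR−mL=17900/15453 → turn +1·90°
n=6: pose=(-6,-8,W); sL=200/421, sR=8/13; mL=-2984/5473, mR=768/5473; mL+mR=-2216/5473 → advance -1; mR−mL=3752/5473 → turn +1·90°

0 200/181 200/269 -45000/48689 -17600/48689 -5 -7 E
1 100/153 100/101 -12700/15453 5200/15453 -6 -7 N
2 200/421 8/13 -2984/5473 768/5473 -6 -8 W
3 25/37 25/49 -1075/1813 -300/1813 -5 -8 S
4 200/181 200/269 -45000/48689 -17600/48689 -5 -7 E
5 100/153 100/101 -12700/15453 5200/15453 -6 -7 N
6 200/421 8/13 -2984/5473 768/5473 -6 -8 W
final -5 -8 S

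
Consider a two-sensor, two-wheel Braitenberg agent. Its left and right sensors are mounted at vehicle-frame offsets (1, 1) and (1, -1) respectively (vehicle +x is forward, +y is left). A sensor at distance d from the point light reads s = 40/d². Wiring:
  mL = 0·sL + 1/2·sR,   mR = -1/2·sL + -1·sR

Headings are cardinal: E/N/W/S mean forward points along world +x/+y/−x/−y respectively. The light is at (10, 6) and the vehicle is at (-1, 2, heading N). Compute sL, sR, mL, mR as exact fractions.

40/153 40/109 20/109 -8300/16677

left sensor world pos  = (-2, 3); dL² = 153
right sensor world pos = (0, 3); dR² = 109
sL = 40/153 = 40/153
sR = 40/109 = 40/109
mL = 0·sL + 1/2·sR = 20/109
mR = -1/2·sL + -1·sR = -8300/16677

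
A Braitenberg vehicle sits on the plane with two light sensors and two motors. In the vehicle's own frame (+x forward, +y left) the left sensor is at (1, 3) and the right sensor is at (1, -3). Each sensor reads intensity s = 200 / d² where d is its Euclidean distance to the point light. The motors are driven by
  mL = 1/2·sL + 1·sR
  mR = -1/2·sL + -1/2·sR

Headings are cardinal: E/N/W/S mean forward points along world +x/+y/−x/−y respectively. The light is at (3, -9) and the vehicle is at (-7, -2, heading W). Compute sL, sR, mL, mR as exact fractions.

200/137 200/221 49500/30277 -35800/30277

left sensor world pos  = (-8, -5); dL² = 137
right sensor world pos = (-8, 1); dR² = 221
sL = 200/137 = 200/137
sR = 200/221 = 200/221
mL = 1/2·sL + 1·sR = 49500/30277
mR = -1/2·sL + -1/2·sR = -35800/30277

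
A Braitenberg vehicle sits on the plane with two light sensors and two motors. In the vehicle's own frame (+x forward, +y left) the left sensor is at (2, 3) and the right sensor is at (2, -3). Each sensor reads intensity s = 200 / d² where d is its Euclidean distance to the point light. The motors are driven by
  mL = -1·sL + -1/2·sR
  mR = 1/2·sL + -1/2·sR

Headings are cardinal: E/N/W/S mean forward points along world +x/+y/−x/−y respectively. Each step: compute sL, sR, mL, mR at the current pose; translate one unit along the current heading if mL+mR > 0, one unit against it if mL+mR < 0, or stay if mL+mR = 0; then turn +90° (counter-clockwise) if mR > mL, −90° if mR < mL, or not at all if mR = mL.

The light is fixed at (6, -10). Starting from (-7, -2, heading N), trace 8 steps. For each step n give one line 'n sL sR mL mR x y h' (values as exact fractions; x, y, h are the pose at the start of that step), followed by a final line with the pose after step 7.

0 50/89 1 -189/178 -39/178 -7 -2 N
1 200/241 8/13 -3564/3133 336/3133 -7 -3 W
2 100/53 4/5 -606/265 144/265 -6 -3 S
3 200/221 8/5 -1884/1105 -384/1105 -6 -2 E
4 50/89 1 -189/178 -39/178 -7 -2 N
5 200/241 8/13 -3564/3133 336/3133 -7 -3 W
6 100/53 4/5 -606/265 144/265 -6 -3 S
7 200/221 8/5 -1884/1105 -384/1105 -6 -2 E
final -7 -2 N

n=0: pose=(-7,-2,N); sL=50/89, sR=1; mL=-189/178, mR=-39/178; mL+mR=-114/89 → advance -1; mR−mL=75/89 → turn +1·90°
n=1: pose=(-7,-3,W); sL=200/241, sR=8/13; mL=-3564/3133, mR=336/3133; mL+mR=-3228/3133 → advance -1; mR−mL=300/241 → turn +1·90°
n=2: pose=(-6,-3,S); sL=100/53, sR=4/5; mL=-606/265, mR=144/265; mL+mR=-462/265 → advance -1; mR−mL=150/53 → turn +1·90°
n=3: pose=(-6,-2,E); sL=200/221, sR=8/5; mL=-1884/1105, mR=-384/1105; mL+mR=-2268/1105 → advance -1; mR−mL=300/221 → turn +1·90°
n=4: pose=(-7,-2,N); sL=50/89, sR=1; mL=-189/178, mR=-39/178; mL+mR=-114/89 → advance -1; mR−mL=75/89 → turn +1·90°
n=5: pose=(-7,-3,W); sL=200/241, sR=8/13; mL=-3564/3133, mR=336/3133; mL+mR=-3228/3133 → advance -1; mR−mL=300/241 → turn +1·90°
n=6: pose=(-6,-3,S); sL=100/53, sR=4/5; mL=-606/265, mR=144/265; mL+mR=-462/265 → advance -1; mR−mL=150/53 → turn +1·90°
n=7: pose=(-6,-2,E); sL=200/221, sR=8/5; mL=-1884/1105, mR=-384/1105; mL+mR=-2268/1105 → advance -1; mR−mL=300/221 → turn +1·90°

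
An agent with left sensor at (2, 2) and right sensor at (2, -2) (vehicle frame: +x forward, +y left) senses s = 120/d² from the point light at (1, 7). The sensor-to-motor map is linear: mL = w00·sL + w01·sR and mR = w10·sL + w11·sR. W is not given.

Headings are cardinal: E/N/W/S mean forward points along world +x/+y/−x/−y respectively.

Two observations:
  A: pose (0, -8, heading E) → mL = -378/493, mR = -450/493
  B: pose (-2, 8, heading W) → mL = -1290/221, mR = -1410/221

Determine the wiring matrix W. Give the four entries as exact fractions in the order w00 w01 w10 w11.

obs A: pose=(0,-8,E) → sL=12/17, sR=12/29, mL=-378/493, mR=-450/493
obs B: pose=(-2,8,W) → sL=60/13, sR=60/17, mL=-1290/221, mR=-1410/221
sensor matrix S = [[12/17, 12/29], [60/13, 60/17]]; det S = 63360/108953
solve [mL_A; mL_B] = S·[w00; w01] and [mR_A; mR_B] = S·[w10; w11]:
  w00 = -1/2, w01 = -1, w10 = -1, w11 = -1/2

-1/2 -1 -1 -1/2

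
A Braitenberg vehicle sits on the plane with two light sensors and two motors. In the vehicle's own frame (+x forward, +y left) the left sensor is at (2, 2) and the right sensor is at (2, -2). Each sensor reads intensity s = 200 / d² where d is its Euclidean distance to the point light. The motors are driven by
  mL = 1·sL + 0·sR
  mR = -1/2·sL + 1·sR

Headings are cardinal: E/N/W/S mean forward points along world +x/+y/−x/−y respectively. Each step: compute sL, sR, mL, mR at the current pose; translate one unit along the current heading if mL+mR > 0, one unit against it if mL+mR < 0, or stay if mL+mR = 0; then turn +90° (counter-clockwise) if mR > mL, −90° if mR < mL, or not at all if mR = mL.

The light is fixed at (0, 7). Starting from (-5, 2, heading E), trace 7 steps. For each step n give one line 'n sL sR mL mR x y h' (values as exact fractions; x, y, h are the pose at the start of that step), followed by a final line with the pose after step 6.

0 100/9 100/29 100/9 -550/261 -5 2 E
1 200/53 40/17 200/53 420/901 -4 2 S
2 2 50/13 2 37/13 -4 1 W
3 200/73 200/113 200/73 3300/8249 -5 1 S
4 20/13 100/37 20/13 930/481 -5 0 W
5 200/97 40/29 200/97 980/2813 -6 0 S
6 50/41 2 50/41 57/41 -6 -1 W
final -7 -1 S

n=0: pose=(-5,2,E); sL=100/9, sR=100/29; mL=100/9, mR=-550/261; mL+mR=2350/261 → advance +1; mR−mL=-1150/87 → turn -1·90°
n=1: pose=(-4,2,S); sL=200/53, sR=40/17; mL=200/53, mR=420/901; mL+mR=3820/901 → advance +1; mR−mL=-2980/901 → turn -1·90°
n=2: pose=(-4,1,W); sL=2, sR=50/13; mL=2, mR=37/13; mL+mR=63/13 → advance +1; mR−mL=11/13 → turn +1·90°
n=3: pose=(-5,1,S); sL=200/73, sR=200/113; mL=200/73, mR=3300/8249; mL+mR=25900/8249 → advance +1; mR−mL=-19300/8249 → turn -1·90°
n=4: pose=(-5,0,W); sL=20/13, sR=100/37; mL=20/13, mR=930/481; mL+mR=1670/481 → advance +1; mR−mL=190/481 → turn +1·90°
n=5: pose=(-6,0,S); sL=200/97, sR=40/29; mL=200/97, mR=980/2813; mL+mR=6780/2813 → advance +1; mR−mL=-4820/2813 → turn -1·90°
n=6: pose=(-6,-1,W); sL=50/41, sR=2; mL=50/41, mR=57/41; mL+mR=107/41 → advance +1; mR−mL=7/41 → turn +1·90°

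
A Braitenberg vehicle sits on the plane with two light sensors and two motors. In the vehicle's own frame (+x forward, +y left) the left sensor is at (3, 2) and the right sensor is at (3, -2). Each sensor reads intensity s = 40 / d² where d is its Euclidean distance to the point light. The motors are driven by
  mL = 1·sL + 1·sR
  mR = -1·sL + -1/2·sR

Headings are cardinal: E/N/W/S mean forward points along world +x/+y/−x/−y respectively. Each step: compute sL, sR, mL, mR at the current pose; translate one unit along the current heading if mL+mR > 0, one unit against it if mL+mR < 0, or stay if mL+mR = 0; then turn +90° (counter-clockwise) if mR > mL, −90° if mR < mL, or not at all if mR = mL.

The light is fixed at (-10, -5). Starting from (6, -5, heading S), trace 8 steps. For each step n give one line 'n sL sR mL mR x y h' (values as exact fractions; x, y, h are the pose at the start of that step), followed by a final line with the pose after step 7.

0 40/333 8/41 4304/13653 -2972/13653 6 -5 S
1 20/89 4/17 696/1513 -518/1513 6 -6 W
2 40/173 40/293 18640/50689 -15180/50689 5 -6 N
3 5/41 5/41 10/41 -15/82 5 -5 E
4 40/333 8/41 4304/13653 -2972/13653 6 -5 S
5 20/89 4/17 696/1513 -518/1513 6 -6 W
6 40/173 40/293 18640/50689 -15180/50689 5 -6 N
7 5/41 5/41 10/41 -15/82 5 -5 E
final 6 -5 S

n=0: pose=(6,-5,S); sL=40/333, sR=8/41; mL=4304/13653, mR=-2972/13653; mL+mR=4/41 → advance +1; mR−mL=-7276/13653 → turn -1·90°
n=1: pose=(6,-6,W); sL=20/89, sR=4/17; mL=696/1513, mR=-518/1513; mL+mR=2/17 → advance +1; mR−mL=-1214/1513 → turn -1·90°
n=2: pose=(5,-6,N); sL=40/173, sR=40/293; mL=18640/50689, mR=-15180/50689; mL+mR=20/293 → advance +1; mR−mL=-33820/50689 → turn -1·90°
n=3: pose=(5,-5,E); sL=5/41, sR=5/41; mL=10/41, mR=-15/82; mL+mR=5/82 → advance +1; mR−mL=-35/82 → turn -1·90°
n=4: pose=(6,-5,S); sL=40/333, sR=8/41; mL=4304/13653, mR=-2972/13653; mL+mR=4/41 → advance +1; mR−mL=-7276/13653 → turn -1·90°
n=5: pose=(6,-6,W); sL=20/89, sR=4/17; mL=696/1513, mR=-518/1513; mL+mR=2/17 → advance +1; mR−mL=-1214/1513 → turn -1·90°
n=6: pose=(5,-6,N); sL=40/173, sR=40/293; mL=18640/50689, mR=-15180/50689; mL+mR=20/293 → advance +1; mR−mL=-33820/50689 → turn -1·90°
n=7: pose=(5,-5,E); sL=5/41, sR=5/41; mL=10/41, mR=-15/82; mL+mR=5/82 → advance +1; mR−mL=-35/82 → turn -1·90°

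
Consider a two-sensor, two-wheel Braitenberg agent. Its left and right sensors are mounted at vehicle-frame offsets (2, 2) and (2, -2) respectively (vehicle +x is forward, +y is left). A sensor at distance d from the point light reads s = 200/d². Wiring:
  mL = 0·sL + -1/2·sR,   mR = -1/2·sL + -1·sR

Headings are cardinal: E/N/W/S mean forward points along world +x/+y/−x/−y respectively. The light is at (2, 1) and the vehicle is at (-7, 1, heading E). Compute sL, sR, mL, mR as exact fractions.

left sensor world pos  = (-5, 3); dL² = 53
right sensor world pos = (-5, -1); dR² = 53
sL = 200/53 = 200/53
sR = 200/53 = 200/53
mL = 0·sL + -1/2·sR = -100/53
mR = -1/2·sL + -1·sR = -300/53

200/53 200/53 -100/53 -300/53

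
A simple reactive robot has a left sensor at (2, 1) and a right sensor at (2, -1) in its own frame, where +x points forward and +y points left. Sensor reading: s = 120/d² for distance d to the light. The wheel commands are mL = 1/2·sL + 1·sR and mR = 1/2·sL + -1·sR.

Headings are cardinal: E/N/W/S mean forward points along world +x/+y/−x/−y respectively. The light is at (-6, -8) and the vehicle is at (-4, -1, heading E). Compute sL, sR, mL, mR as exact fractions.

3/2 30/13 159/52 -81/52

left sensor world pos  = (-2, 0); dL² = 80
right sensor world pos = (-2, -2); dR² = 52
sL = 120/80 = 3/2
sR = 120/52 = 30/13
mL = 1/2·sL + 1·sR = 159/52
mR = 1/2·sL + -1·sR = -81/52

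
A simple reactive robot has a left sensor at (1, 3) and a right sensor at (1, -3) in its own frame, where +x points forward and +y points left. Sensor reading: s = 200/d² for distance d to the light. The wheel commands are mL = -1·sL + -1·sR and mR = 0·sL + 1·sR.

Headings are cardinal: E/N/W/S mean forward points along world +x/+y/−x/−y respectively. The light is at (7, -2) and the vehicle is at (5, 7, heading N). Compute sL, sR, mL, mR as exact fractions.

8/5 200/101 -1808/505 200/101

left sensor world pos  = (2, 8); dL² = 125
right sensor world pos = (8, 8); dR² = 101
sL = 200/125 = 8/5
sR = 200/101 = 200/101
mL = -1·sL + -1·sR = -1808/505
mR = 0·sL + 1·sR = 200/101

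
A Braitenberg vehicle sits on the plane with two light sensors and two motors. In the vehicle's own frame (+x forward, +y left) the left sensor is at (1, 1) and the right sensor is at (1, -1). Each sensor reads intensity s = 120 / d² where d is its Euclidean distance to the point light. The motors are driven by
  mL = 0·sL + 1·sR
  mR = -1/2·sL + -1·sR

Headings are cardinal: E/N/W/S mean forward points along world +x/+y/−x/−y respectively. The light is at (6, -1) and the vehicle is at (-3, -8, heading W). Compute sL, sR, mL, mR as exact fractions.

left sensor world pos  = (-4, -9); dL² = 164
right sensor world pos = (-4, -7); dR² = 136
sL = 120/164 = 30/41
sR = 120/136 = 15/17
mL = 0·sL + 1·sR = 15/17
mR = -1/2·sL + -1·sR = -870/697

30/41 15/17 15/17 -870/697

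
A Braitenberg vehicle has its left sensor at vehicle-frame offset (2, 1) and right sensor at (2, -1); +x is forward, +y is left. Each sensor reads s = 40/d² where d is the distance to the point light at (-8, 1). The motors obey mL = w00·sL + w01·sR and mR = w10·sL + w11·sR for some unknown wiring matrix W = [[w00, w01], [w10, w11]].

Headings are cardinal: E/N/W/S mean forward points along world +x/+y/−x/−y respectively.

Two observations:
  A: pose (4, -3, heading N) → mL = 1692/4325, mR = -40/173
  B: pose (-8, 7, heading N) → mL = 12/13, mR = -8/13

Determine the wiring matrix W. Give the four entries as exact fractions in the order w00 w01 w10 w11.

obs A: pose=(4,-3,N) → sL=8/25, sR=40/173, mL=1692/4325, mR=-40/173
obs B: pose=(-8,7,N) → sL=8/13, sR=8/13, mL=12/13, mR=-8/13
sensor matrix S = [[8/25, 40/173], [8/13, 8/13]]; det S = 3072/56225
solve [mL_A; mL_B] = S·[w00; w01] and [mR_A; mR_B] = S·[w10; w11]:
  w00 = 1/2, w01 = 1, w10 = 0, w11 = -1

1/2 1 0 -1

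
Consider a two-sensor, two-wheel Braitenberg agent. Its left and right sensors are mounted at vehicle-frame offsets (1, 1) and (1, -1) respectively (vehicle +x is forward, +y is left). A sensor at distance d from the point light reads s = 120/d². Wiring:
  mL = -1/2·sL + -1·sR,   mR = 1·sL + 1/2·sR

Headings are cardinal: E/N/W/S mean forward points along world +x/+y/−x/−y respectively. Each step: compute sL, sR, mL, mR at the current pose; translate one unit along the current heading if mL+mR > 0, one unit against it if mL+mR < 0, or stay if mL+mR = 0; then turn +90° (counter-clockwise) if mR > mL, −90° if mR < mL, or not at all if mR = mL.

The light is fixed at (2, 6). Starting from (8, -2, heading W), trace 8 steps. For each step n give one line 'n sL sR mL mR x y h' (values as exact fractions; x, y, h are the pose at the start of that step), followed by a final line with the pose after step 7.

0 60/53 60/37 -4290/1961 3810/1961 8 -2 W
1 24/29 40/39 -1628/1131 1516/1131 9 -2 S
2 6/5 15/16 -123/80 267/160 9 -1 E
3 24/17 40/39 -1148/663 1276/663 10 -1 N
4 60/49 60/37 -4050/1813 3690/1813 10 0 W
5 120/149 120/113 -24660/16837 22500/16837 11 0 S
6 30/29 15/17 -690/493 1455/986 11 1 E
7 120/97 120/137 -19860/13289 22260/13289 12 1 N
final 12 2 W

n=0: pose=(8,-2,W); sL=60/53, sR=60/37; mL=-4290/1961, mR=3810/1961; mL+mR=-480/1961 → advance -1; mR−mL=8100/1961 → turn +1·90°
n=1: pose=(9,-2,S); sL=24/29, sR=40/39; mL=-1628/1131, mR=1516/1131; mL+mR=-112/1131 → advance -1; mR−mL=1048/377 → turn +1·90°
n=2: pose=(9,-1,E); sL=6/5, sR=15/16; mL=-123/80, mR=267/160; mL+mR=21/160 → advance +1; mR−mL=513/160 → turn +1·90°
n=3: pose=(10,-1,N); sL=24/17, sR=40/39; mL=-1148/663, mR=1276/663; mL+mR=128/663 → advance +1; mR−mL=808/221 → turn +1·90°
n=4: pose=(10,0,W); sL=60/49, sR=60/37; mL=-4050/1813, mR=3690/1813; mL+mR=-360/1813 → advance -1; mR−mL=7740/1813 → turn +1·90°
n=5: pose=(11,0,S); sL=120/149, sR=120/113; mL=-24660/16837, mR=22500/16837; mL+mR=-2160/16837 → advance -1; mR−mL=47160/16837 → turn +1·90°
n=6: pose=(11,1,E); sL=30/29, sR=15/17; mL=-690/493, mR=1455/986; mL+mR=75/986 → advance +1; mR−mL=2835/986 → turn +1·90°
n=7: pose=(12,1,N); sL=120/97, sR=120/137; mL=-19860/13289, mR=22260/13289; mL+mR=2400/13289 → advance +1; mR−mL=42120/13289 → turn +1·90°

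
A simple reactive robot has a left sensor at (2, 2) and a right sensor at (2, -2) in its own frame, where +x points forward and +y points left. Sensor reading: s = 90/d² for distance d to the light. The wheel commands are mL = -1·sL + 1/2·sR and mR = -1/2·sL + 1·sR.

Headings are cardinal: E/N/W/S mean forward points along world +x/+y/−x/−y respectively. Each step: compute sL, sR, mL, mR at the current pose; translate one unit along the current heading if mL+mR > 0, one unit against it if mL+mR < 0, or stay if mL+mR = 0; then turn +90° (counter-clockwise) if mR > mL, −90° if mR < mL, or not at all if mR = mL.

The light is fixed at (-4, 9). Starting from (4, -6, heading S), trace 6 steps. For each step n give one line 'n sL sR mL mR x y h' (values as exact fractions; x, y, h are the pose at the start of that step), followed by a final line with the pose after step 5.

0 90/389 18/65 -2349/25285 4077/25285 4 -6 S
1 45/148 45/212 -3105/15688 945/15688 4 -7 E
2 90/221 90/277 -14985/61217 7425/61217 3 -7 N
3 45/193 9/25 -513/9650 2349/9650 3 -8 W
4 18/85 90/377 -2961/32045 4257/32045 2 -8 S
5 9/32 45/232 -171/928 99/1856 2 -9 E
final 1 -9 N

n=0: pose=(4,-6,S); sL=90/389, sR=18/65; mL=-2349/25285, mR=4077/25285; mL+mR=1728/25285 → advance +1; mR−mL=6426/25285 → turn +1·90°
n=1: pose=(4,-7,E); sL=45/148, sR=45/212; mL=-3105/15688, mR=945/15688; mL+mR=-270/1961 → advance -1; mR−mL=2025/7844 → turn +1·90°
n=2: pose=(3,-7,N); sL=90/221, sR=90/277; mL=-14985/61217, mR=7425/61217; mL+mR=-7560/61217 → advance -1; mR−mL=22410/61217 → turn +1·90°
n=3: pose=(3,-8,W); sL=45/193, sR=9/25; mL=-513/9650, mR=2349/9650; mL+mR=918/4825 → advance +1; mR−mL=1431/4825 → turn +1·90°
n=4: pose=(2,-8,S); sL=18/85, sR=90/377; mL=-2961/32045, mR=4257/32045; mL+mR=1296/32045 → advance +1; mR−mL=7218/32045 → turn +1·90°
n=5: pose=(2,-9,E); sL=9/32, sR=45/232; mL=-171/928, mR=99/1856; mL+mR=-243/1856 → advance -1; mR−mL=441/1856 → turn +1·90°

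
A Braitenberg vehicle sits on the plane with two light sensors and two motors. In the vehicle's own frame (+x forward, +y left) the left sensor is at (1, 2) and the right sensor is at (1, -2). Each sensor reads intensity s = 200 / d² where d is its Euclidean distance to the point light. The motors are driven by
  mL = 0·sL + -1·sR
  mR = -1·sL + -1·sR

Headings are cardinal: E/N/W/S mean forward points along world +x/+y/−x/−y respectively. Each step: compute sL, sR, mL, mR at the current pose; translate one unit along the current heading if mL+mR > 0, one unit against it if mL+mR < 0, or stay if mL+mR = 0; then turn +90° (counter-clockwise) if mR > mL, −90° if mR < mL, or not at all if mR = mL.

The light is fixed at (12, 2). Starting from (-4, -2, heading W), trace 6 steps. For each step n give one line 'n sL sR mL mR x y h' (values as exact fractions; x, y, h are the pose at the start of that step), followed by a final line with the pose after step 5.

n=0: pose=(-4,-2,W); sL=8/13, sR=200/293; mL=-200/293, mR=-4944/3809; mL+mR=-7544/3809 → advance -1; mR−mL=-8/13 → turn -1·90°
n=1: pose=(-3,-2,N); sL=100/149, sR=100/89; mL=-100/89, mR=-23800/13261; mL+mR=-38700/13261 → advance -1; mR−mL=-100/149 → turn -1·90°
n=2: pose=(-3,-3,E); sL=40/41, sR=40/49; mL=-40/49, mR=-3600/2009; mL+mR=-5240/2009 → advance -1; mR−mL=-40/41 → turn -1·90°
n=3: pose=(-4,-3,S); sL=25/29, sR=5/9; mL=-5/9, mR=-370/261; mL+mR=-515/261 → advance -1; mR−mL=-25/29 → turn -1·90°
n=4: pose=(-4,-2,W); sL=8/13, sR=200/293; mL=-200/293, mR=-4944/3809; mL+mR=-7544/3809 → advance -1; mR−mL=-8/13 → turn -1·90°
n=5: pose=(-3,-2,N); sL=100/149, sR=100/89; mL=-100/89, mR=-23800/13261; mL+mR=-38700/13261 → advance -1; mR−mL=-100/149 → turn -1·90°

0 8/13 200/293 -200/293 -4944/3809 -4 -2 W
1 100/149 100/89 -100/89 -23800/13261 -3 -2 N
2 40/41 40/49 -40/49 -3600/2009 -3 -3 E
3 25/29 5/9 -5/9 -370/261 -4 -3 S
4 8/13 200/293 -200/293 -4944/3809 -4 -2 W
5 100/149 100/89 -100/89 -23800/13261 -3 -2 N
final -3 -3 E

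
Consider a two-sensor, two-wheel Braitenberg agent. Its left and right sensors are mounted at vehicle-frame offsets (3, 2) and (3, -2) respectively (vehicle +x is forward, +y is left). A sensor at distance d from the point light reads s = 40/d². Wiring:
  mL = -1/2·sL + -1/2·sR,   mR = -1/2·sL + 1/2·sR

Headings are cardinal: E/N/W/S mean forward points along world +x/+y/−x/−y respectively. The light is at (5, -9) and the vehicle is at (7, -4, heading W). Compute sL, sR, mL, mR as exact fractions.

4 4/5 -12/5 -8/5

left sensor world pos  = (4, -6); dL² = 10
right sensor world pos = (4, -2); dR² = 50
sL = 40/10 = 4
sR = 40/50 = 4/5
mL = -1/2·sL + -1/2·sR = -12/5
mR = -1/2·sL + 1/2·sR = -8/5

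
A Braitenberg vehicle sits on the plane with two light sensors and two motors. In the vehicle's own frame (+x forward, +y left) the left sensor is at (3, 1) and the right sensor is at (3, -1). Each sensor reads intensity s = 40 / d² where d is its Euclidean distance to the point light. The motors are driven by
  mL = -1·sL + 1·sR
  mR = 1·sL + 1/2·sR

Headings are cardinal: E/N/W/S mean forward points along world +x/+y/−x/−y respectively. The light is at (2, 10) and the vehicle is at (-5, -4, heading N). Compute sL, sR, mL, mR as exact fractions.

left sensor world pos  = (-6, -1); dL² = 185
right sensor world pos = (-4, -1); dR² = 157
sL = 40/185 = 8/37
sR = 40/157 = 40/157
mL = -1·sL + 1·sR = 224/5809
mR = 1·sL + 1/2·sR = 1996/5809

8/37 40/157 224/5809 1996/5809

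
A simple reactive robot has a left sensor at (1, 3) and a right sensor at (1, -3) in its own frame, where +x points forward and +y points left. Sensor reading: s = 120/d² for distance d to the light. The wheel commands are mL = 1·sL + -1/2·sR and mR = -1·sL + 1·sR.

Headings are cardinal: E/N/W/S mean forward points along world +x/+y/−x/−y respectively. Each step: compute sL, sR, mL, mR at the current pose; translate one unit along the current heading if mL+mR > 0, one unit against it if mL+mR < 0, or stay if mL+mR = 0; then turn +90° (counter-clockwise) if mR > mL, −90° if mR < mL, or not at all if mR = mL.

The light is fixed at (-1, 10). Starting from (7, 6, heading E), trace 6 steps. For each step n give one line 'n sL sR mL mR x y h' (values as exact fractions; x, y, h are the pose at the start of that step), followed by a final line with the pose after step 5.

n=0: pose=(7,6,E); sL=60/41, sR=12/13; mL=534/533, mR=-288/533; mL+mR=6/13 → advance +1; mR−mL=-822/533 → turn -1·90°
n=1: pose=(8,6,S); sL=120/169, sR=120/61; mL=-2820/10309, mR=12960/10309; mL+mR=60/61 → advance +1; mR−mL=15780/10309 → turn +1·90°
n=2: pose=(8,5,E); sL=15/13, sR=30/41; mL=420/533, mR=-225/533; mL+mR=15/41 → advance +1; mR−mL=-645/533 → turn -1·90°
n=3: pose=(9,5,S); sL=24/41, sR=24/17; mL=-84/697, mR=576/697; mL+mR=12/17 → advance +1; mR−mL=660/697 → turn +1·90°
n=4: pose=(9,4,E); sL=12/13, sR=60/101; mL=822/1313, mR=-432/1313; mL+mR=30/101 → advance +1; mR−mL=-1254/1313 → turn -1·90°
n=5: pose=(10,4,S); sL=24/49, sR=120/113; mL=-228/5537, mR=3168/5537; mL+mR=60/113 → advance +1; mR−mL=3396/5537 → turn +1·90°

0 60/41 12/13 534/533 -288/533 7 6 E
1 120/169 120/61 -2820/10309 12960/10309 8 6 S
2 15/13 30/41 420/533 -225/533 8 5 E
3 24/41 24/17 -84/697 576/697 9 5 S
4 12/13 60/101 822/1313 -432/1313 9 4 E
5 24/49 120/113 -228/5537 3168/5537 10 4 S
final 10 3 E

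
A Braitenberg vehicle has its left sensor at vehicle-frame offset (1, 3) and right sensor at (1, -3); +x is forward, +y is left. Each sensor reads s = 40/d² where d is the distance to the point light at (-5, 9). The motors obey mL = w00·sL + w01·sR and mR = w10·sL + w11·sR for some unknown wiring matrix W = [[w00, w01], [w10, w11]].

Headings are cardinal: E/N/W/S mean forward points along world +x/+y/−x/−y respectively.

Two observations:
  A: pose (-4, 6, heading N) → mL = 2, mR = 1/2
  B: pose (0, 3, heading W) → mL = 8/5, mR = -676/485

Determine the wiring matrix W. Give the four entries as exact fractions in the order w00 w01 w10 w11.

0 1 1/2 -1

obs A: pose=(-4,6,N) → sL=5, sR=2, mL=2, mR=1/2
obs B: pose=(0,3,W) → sL=40/97, sR=8/5, mL=8/5, mR=-676/485
sensor matrix S = [[5, 2], [40/97, 8/5]]; det S = 696/97
solve [mL_A; mL_B] = S·[w00; w01] and [mR_A; mR_B] = S·[w10; w11]:
  w00 = 0, w01 = 1, w10 = 1/2, w11 = -1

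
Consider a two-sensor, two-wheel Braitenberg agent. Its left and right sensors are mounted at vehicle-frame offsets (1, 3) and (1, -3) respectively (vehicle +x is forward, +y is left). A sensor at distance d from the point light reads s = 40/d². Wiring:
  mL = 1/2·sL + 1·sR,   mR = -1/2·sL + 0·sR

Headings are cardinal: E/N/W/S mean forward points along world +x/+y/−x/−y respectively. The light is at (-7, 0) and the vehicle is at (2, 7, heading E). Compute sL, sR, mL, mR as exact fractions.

left sensor world pos  = (3, 10); dL² = 200
right sensor world pos = (3, 4); dR² = 116
sL = 40/200 = 1/5
sR = 40/116 = 10/29
mL = 1/2·sL + 1·sR = 129/290
mR = -1/2·sL + 0·sR = -1/10

1/5 10/29 129/290 -1/10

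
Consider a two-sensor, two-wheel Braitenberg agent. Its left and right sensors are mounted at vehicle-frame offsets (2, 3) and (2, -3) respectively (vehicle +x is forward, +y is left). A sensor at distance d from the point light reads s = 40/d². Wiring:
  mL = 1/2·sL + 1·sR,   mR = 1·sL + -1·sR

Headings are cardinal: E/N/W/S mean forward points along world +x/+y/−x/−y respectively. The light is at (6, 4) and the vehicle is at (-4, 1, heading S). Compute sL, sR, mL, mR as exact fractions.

20/37 20/97 1710/3589 1200/3589

left sensor world pos  = (-1, -1); dL² = 74
right sensor world pos = (-7, -1); dR² = 194
sL = 40/74 = 20/37
sR = 40/194 = 20/97
mL = 1/2·sL + 1·sR = 1710/3589
mR = 1·sL + -1·sR = 1200/3589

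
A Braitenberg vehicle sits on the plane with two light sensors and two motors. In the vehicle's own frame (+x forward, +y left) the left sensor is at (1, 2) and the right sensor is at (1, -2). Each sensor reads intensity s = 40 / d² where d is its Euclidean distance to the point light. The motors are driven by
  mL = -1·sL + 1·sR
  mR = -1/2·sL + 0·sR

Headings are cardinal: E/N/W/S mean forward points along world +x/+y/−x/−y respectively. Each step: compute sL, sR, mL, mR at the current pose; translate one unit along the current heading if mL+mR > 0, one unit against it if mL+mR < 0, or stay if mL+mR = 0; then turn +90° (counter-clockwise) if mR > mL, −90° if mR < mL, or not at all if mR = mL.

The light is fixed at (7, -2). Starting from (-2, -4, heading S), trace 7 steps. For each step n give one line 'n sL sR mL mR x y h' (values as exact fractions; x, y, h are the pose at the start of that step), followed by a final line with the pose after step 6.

n=0: pose=(-2,-4,S); sL=20/29, sR=4/13; mL=-144/377, mR=-10/29; mL+mR=-274/377 → advance -1; mR−mL=14/377 → turn +1·90°
n=1: pose=(-2,-3,E); sL=8/13, sR=40/73; mL=-64/949, mR=-4/13; mL+mR=-356/949 → advance -1; mR−mL=-228/949 → turn -1·90°
n=2: pose=(-3,-3,S); sL=10/17, sR=10/37; mL=-200/629, mR=-5/17; mL+mR=-385/629 → advance -1; mR−mL=15/629 → turn +1·90°
n=3: pose=(-3,-2,E); sL=8/17, sR=8/17; mL=0, mR=-4/17; mL+mR=-4/17 → advance -1; mR−mL=-4/17 → turn -1·90°
n=4: pose=(-4,-2,S); sL=20/41, sR=4/17; mL=-176/697, mR=-10/41; mL+mR=-346/697 → advance -1; mR−mL=6/697 → turn +1·90°
n=5: pose=(-4,-1,E); sL=40/109, sR=40/101; mL=320/11009, mR=-20/109; mL+mR=-1700/11009 → advance -1; mR−mL=-2340/11009 → turn -1·90°
n=6: pose=(-5,-1,S); sL=2/5, sR=10/49; mL=-48/245, mR=-1/5; mL+mR=-97/245 → advance -1; mR−mL=-1/245 → turn -1·90°

0 20/29 4/13 -144/377 -10/29 -2 -4 S
1 8/13 40/73 -64/949 -4/13 -2 -3 E
2 10/17 10/37 -200/629 -5/17 -3 -3 S
3 8/17 8/17 0 -4/17 -3 -2 E
4 20/41 4/17 -176/697 -10/41 -4 -2 S
5 40/109 40/101 320/11009 -20/109 -4 -1 E
6 2/5 10/49 -48/245 -1/5 -5 -1 S
final -5 0 W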